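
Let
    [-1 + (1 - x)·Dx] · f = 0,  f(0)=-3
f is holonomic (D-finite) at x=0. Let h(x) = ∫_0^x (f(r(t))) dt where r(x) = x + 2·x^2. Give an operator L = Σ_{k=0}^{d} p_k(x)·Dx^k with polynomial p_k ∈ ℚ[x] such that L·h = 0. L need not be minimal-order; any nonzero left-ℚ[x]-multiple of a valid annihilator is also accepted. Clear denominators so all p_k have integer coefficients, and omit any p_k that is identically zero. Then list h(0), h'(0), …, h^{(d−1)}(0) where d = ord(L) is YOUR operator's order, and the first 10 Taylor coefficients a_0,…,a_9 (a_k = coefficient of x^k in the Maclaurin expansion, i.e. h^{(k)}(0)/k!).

L = (1 + 4·x)·Dx + (-1 + x + 2·x^2)·Dx^2  (order 2).
h: a_k = 0, -3, -3/2, -3, -15/4, -33/5, -21/2, -129/7, -255/8, -57, …
ICs: h(0) = 0, h′(0) = -3.

f: a_k = -3, -3, -3, -3, -3, -3, -3, -3, -3, -3, …
f∘r: x↦r, Dx↦Dx/r' in L_f ⇒ L₀.
h=∫h₀ ⇒ L = L₀·Dx.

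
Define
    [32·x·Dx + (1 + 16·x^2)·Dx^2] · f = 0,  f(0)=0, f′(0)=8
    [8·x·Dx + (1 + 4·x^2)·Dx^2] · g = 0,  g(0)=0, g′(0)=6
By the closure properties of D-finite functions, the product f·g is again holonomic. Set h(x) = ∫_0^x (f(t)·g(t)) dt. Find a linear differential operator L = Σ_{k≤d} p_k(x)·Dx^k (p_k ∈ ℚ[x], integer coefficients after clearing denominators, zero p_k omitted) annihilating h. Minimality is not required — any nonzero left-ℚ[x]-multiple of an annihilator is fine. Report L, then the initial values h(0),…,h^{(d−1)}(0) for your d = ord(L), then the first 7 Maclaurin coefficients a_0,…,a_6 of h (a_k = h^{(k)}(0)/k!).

L = (-1536·x - 51200·x^3 - 262144·x^5 + 655360·x^7 + 6291456·x^9)·Dx^2 + (-80 - 6592·x^2 - 92160·x^4 - 229376·x^6 + 2293760·x^8 + 9437184·x^10)·Dx^3 + (-160·x - 4480·x^3 - 30720·x^5 + 69632·x^7 + 1310720·x^9 + 3145728·x^11)·Dx^4 + (-1 - 40·x^2 - 464·x^4 + 29696·x^8 + 163840·x^10 + 262144·x^12)·Dx^5  (order 5).
h: a_k = 0, 0, 0, 16, 0, -64, 0, …
ICs: h(0) = 0, h′(0) = 0, h′′(0) = 0, h′′′(0) = 96, h′′′′(0) = 0.

f: a_k = 0, 8, 0, -128/3, 0, 2048/5, 0, …
g: a_k = 0, 6, 0, -8, 0, 96/5, 0, …
Product ⇒ symmetric product L₀, ord ≤ 4.
h=∫₀ˣh₀: take L = L₀·Dx.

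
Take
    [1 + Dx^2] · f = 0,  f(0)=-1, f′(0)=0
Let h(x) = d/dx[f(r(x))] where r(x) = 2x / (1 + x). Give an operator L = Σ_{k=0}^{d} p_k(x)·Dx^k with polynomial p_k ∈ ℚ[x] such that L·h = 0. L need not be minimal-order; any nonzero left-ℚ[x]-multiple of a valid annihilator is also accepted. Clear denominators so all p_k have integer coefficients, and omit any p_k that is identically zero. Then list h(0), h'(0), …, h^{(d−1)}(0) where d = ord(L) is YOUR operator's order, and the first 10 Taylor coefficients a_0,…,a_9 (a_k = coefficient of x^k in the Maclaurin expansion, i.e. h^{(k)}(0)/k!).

L = (10 + 12·x + 6·x^2) + (6 + 18·x + 18·x^2 + 6·x^3)·Dx + (1 + 4·x + 6·x^2 + 4·x^3 + x^4)·Dx^2  (order 2).
h: a_k = 0, 4, -12, 64/3, -80/3, 308/15, 28/5, -18832/315, 5168/35, -766252/2835, …
ICs: h(0) = 0, h′(0) = 4.

f: a_k = -1, 0, 1/2, 0, -1/24, 0, 1/720, 0, -1/40320, 0, …
Change of var in L_f (x↦r) gives L₀.
Differentiate: ansatz ord ≤ ord L₀ ⇒ L.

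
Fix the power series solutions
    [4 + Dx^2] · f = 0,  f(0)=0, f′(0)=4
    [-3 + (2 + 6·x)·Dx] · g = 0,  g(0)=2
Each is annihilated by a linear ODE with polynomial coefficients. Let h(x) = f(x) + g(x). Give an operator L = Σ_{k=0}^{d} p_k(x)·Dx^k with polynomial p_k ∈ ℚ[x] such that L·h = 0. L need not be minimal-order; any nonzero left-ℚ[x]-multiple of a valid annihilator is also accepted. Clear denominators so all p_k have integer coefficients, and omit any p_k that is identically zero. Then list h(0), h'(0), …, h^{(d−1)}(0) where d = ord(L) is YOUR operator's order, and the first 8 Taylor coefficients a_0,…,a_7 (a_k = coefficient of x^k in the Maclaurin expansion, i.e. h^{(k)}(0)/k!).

f: a_k = 0, 4, 0, -8/3, 0, 8/15, 0, -16/315, …
g: a_k = 2, 3, -9/4, 27/8, -405/64, 1701/128, -15309/512, 72171/1024, …
f+g: L₀ = lclm(L_f,L_g), ord ≤ 2+1.
L = (-516 - 1152·x - 1728·x^2) + (56 + 936·x + 3456·x^2 + 3456·x^3)·Dx + (-129 - 288·x - 432·x^2)·Dx^2 + (14 + 234·x + 864·x^2 + 864·x^3)·Dx^3  (order 3).
h: a_k = 2, 7, -9/4, 17/24, -405/64, 26539/1920, -15309/512, 22717481/322560, …
ICs: h(0) = 2, h′(0) = 7, h′′(0) = -9/2.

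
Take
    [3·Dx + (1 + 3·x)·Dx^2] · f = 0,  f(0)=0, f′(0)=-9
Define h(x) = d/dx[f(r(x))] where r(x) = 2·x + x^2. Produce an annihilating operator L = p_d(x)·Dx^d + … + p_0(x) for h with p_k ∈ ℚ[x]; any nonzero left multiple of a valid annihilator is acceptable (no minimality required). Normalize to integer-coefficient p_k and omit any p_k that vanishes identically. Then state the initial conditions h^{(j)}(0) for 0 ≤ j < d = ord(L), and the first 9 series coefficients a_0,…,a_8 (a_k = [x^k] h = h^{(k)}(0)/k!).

L = (5 + 6·x + 3·x^2) + (1 + 7·x + 9·x^2 + 3·x^3)·Dx  (order 1).
h: a_k = -18, 90, -486, 2646, -14418, 78570, -428166, 2333286, -12715218, …
ICs: h(0) = -18.

f: a_k = 0, -9, 27/2, -27, 243/4, -729/5, 729/2, -6561/7, 19683/8, …
Change of var in L_f (x↦r) gives L₀.
Derive L from L₀ (diff closure).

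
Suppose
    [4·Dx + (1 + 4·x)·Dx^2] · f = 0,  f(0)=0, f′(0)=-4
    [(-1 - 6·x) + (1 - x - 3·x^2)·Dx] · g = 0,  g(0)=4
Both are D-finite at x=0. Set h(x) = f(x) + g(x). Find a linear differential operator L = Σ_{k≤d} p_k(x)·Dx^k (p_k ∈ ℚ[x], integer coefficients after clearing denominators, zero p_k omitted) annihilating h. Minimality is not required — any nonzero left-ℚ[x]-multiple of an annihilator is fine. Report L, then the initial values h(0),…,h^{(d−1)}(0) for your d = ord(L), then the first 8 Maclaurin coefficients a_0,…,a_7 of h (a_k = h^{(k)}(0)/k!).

f: a_k = 0, -4, 8, -64/3, 64, -1024/5, 2048/3, -16384/7, …
g: a_k = 4, 4, 16, 28, 76, 160, 388, 868, …
L₀ := lclm(L_f,L_g); ord L₀ ≤ 2+1.
L = (-212 - 1072·x - 3144·x^2 - 2160·x^3 - 2592·x^4)·Dx + (-5 - 248·x - 1922·x^2 - 4308·x^3 - 4464·x^4 - 4320·x^5)·Dx^2 + (6 + 53·x + 108·x^2 - 110·x^3 - 519·x^4 - 1044·x^5 - 864·x^6)·Dx^3  (order 3).
h: a_k = 4, 0, 24, 20/3, 140, -224/5, 3212/3, -10308/7, …
ICs: h(0) = 4, h′(0) = 0, h′′(0) = 48.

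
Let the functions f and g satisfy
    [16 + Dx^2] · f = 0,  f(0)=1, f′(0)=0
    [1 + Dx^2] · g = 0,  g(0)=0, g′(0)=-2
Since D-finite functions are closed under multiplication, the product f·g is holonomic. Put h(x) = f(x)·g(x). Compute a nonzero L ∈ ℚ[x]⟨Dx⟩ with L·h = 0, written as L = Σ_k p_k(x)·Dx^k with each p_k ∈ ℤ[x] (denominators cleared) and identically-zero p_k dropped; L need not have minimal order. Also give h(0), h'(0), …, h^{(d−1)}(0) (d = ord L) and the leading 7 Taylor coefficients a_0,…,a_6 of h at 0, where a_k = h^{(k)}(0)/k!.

L = 225 + 34·Dx^2 + Dx^4  (order 4).
h: a_k = 0, -2, 0, 49/3, 0, -1441/60, 0, …
ICs: h(0) = 0, h′(0) = -2, h′′(0) = 0, h′′′(0) = 98.

f: a_k = 1, 0, -8, 0, 32/3, 0, -256/45, …
g: a_k = 0, -2, 0, 1/3, 0, -1/60, 0, …
h₀=f·g: eliminate ⇒ L₀, order ≤ 2·2.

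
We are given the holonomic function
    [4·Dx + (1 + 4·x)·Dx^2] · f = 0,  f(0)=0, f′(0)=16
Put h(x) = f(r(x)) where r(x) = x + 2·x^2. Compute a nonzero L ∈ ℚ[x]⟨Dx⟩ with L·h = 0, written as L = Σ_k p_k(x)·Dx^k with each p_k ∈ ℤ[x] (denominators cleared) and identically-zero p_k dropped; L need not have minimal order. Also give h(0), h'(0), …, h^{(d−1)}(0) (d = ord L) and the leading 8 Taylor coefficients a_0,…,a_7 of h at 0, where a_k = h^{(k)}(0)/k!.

f: a_k = 0, 16, -32, 256/3, -256, 4096/5, -8192/3, 65536/7, …
h₀=f(r): pull back L_f along r ⇒ L₀.
L = (16·x + 32·x^2)·Dx + (1 + 8·x + 24·x^2 + 32·x^3)·Dx^2  (order 2).
h: a_k = 0, 16, 0, -128/3, 128, -1024/5, 0, 8192/7, …
ICs: h(0) = 0, h′(0) = 16.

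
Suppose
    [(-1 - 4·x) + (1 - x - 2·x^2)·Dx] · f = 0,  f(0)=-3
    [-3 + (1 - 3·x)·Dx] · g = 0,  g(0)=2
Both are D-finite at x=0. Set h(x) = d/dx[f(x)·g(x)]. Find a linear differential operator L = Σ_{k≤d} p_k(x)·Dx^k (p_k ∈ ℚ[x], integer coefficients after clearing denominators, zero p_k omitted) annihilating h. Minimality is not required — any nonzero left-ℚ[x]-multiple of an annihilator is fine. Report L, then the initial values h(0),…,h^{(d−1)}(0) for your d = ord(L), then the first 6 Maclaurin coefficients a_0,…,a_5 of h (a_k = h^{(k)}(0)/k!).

L = (15 - 30·x - 69·x^2 + 48·x^3 + 216·x^4) + (-2 + 9·x + 3·x^2 - 47·x^3 + 15·x^4 + 54·x^5)·Dx  (order 1).
h: a_k = -24, -180, -900, -3864, -15120, -55980, …
ICs: h(0) = -24.

f: a_k = -3, -3, -9, -15, -33, -63, …
g: a_k = 2, 6, 18, 54, 162, 486, …
Sym-product of L_f,L_g gives L₀ (≤ ord 1).
h=h₀': d/dx-closure on L₀ ⇒ L.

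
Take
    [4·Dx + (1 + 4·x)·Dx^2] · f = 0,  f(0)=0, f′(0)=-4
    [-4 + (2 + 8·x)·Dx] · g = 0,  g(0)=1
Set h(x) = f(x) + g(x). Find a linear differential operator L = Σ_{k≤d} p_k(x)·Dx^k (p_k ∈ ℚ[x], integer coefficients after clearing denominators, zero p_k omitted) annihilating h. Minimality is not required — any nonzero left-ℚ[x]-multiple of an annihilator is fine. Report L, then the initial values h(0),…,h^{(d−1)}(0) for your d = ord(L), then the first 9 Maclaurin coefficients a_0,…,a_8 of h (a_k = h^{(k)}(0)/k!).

f: a_k = 0, -4, 8, -64/3, 64, -1024/5, 2048/3, -16384/7, 8192, …
g: a_k = 1, 2, -2, 4, -10, 28, -84, 264, -858, …
f+g: L₀ = lclm(L_f,L_g), ord ≤ 2+1.
L = 8·Dx + (10 + 40·x)·Dx^2 + (1 + 8·x + 16·x^2)·Dx^3  (order 3).
h: a_k = 1, -2, 6, -52/3, 54, -884/5, 1796/3, -14536/7, 7334, …
ICs: h(0) = 1, h′(0) = -2, h′′(0) = 12.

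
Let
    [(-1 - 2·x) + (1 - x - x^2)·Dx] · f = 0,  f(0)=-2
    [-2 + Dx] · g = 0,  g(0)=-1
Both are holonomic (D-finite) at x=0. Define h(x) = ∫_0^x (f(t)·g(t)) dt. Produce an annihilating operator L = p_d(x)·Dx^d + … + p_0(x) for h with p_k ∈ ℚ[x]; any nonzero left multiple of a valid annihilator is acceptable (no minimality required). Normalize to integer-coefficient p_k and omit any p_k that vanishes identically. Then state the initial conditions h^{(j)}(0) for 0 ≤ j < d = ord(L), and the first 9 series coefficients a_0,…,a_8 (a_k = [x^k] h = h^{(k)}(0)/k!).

f: a_k = -2, -2, -4, -6, -10, -16, -26, -42, -68, …
g: a_k = -1, -2, -2, -4/3, -2/3, -4/15, -4/45, -8/315, -2/315, …
h₀=f·g: eliminate ⇒ L₀, order ≤ 1·1.
h=∫h₀ ⇒ L = L₀·Dx.
L = (3 - 2·x^2)·Dx + (-1 + x + x^2)·Dx^2  (order 2).
h: a_k = 0, 2, 3, 4, 31/6, 34/5, 46/5, 4022/315, 2531/140, …
ICs: h(0) = 0, h′(0) = 2.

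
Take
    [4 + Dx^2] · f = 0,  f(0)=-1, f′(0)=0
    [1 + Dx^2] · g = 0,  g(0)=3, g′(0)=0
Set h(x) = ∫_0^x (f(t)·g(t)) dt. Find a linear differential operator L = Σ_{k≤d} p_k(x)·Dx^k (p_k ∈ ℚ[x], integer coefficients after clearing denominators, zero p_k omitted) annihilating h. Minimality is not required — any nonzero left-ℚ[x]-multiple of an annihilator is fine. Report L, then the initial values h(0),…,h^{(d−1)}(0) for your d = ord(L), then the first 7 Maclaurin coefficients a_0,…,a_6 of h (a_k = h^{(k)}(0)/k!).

L = 9·Dx + 10·Dx^3 + Dx^5  (order 5).
h: a_k = 0, -3, 0, 5/2, 0, -41/40, 0, …
ICs: h(0) = 0, h′(0) = -3, h′′(0) = 0, h′′′(0) = 15, h′′′′(0) = 0.

f: a_k = -1, 0, 2, 0, -2/3, 0, 4/45, …
g: a_k = 3, 0, -3/2, 0, 1/8, 0, -1/240, …
Product ⇒ symmetric product L₀, ord ≤ 4.
h=∫h₀ ⇒ L = L₀·Dx.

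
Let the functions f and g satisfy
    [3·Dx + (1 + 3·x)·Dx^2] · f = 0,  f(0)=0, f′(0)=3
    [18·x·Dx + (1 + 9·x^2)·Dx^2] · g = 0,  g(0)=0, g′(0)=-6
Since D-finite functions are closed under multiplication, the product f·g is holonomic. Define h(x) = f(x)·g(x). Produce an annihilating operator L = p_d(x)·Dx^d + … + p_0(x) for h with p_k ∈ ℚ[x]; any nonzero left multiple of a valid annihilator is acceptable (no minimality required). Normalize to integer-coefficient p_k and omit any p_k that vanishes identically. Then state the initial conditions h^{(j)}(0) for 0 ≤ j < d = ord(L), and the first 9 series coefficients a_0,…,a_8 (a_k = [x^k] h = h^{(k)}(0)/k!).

L = (648 + 3564·x + 19440·x^2 + 113724·x^3 + 262440·x^4 + 341172·x^5 + 236196·x^7)·Dx + (162 + 3348·x + 24948·x^2 + 117612·x^3 + 396576·x^4 + 813564·x^5 + 918540·x^6 + 236196·x^7 + 826686·x^8)·Dx^2 + (36 + 576·x + 5184·x^2 + 25272·x^3 + 87480·x^4 + 227448·x^5 + 419904·x^6 + 472392·x^7 + 236196·x^8 + 472392·x^9)·Dx^3 + (5 + 54·x + 333·x^2 + 1512·x^3 + 5346·x^4 + 14580·x^5 + 30618·x^6 + 52488·x^7 + 59049·x^8 + 39366·x^9 + 59049·x^10)·Dx^4  (order 4).
h: a_k = 0, 0, -18, 27, 0, 81/2, -2106/5, 8019/10, 0, …
ICs: h(0) = 0, h′(0) = 0, h′′(0) = -36, h′′′(0) = 162.

f: a_k = 0, 3, -9/2, 9, -81/4, 243/5, -243/2, 2187/7, -6561/8, …
g: a_k = 0, -6, 0, 18, 0, -486/5, 0, 4374/7, 0, …
Product ⇒ symmetric product L₀, ord ≤ 4.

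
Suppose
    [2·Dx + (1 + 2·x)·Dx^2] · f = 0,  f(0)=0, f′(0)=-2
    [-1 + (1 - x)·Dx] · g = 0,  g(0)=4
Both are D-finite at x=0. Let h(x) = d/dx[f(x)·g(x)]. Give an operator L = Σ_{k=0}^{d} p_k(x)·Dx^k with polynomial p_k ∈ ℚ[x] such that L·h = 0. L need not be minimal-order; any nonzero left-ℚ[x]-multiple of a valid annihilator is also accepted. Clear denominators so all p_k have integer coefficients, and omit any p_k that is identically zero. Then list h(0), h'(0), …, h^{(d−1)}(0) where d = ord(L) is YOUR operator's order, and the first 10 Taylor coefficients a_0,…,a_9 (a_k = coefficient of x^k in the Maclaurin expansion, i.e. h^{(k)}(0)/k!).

f: a_k = 0, -2, 2, -8/3, 4, -32/5, 32/3, -128/7, 32, -512/9, …
g: a_k = 4, 4, 4, 4, 4, 4, 4, 4, 4, 4, …
Product ⇒ symmetric product L₀, ord ≤ 2.
h=h₀': d/dx-closure on L₀ ⇒ L.
L = 8 + (-1 + 10·x)·Dx + (-1 - x + 2·x^2)·Dx^2  (order 2).
h: a_k = -8, 0, -32, 64/3, -304/3, 672/5, -1776/5, 21632/35, -47344/35, 163360/63, …
ICs: h(0) = -8, h′(0) = 0.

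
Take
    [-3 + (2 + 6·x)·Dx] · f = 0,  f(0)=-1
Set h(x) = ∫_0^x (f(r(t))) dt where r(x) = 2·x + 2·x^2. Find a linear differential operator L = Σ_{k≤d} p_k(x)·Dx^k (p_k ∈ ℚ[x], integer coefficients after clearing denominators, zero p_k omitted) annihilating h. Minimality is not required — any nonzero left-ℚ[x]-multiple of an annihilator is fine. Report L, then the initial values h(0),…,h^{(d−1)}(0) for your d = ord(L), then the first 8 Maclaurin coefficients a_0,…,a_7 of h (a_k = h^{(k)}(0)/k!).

f: a_k = -1, -3/2, 9/8, -27/16, 405/128, -1701/256, 15309/1024, -72171/2048, …
L₀ from L_f via x↦r, Dx↦r'^{-1}Dx.
h=∫h₀ ⇒ L = L₀·Dx.
L = (-3 - 6·x)·Dx + (1 + 6·x + 6·x^2)·Dx^2  (order 2).
h: a_k = 0, -1, -3/2, 1/2, -9/8, 117/40, -135/16, 2943/112, …
ICs: h(0) = 0, h′(0) = -1.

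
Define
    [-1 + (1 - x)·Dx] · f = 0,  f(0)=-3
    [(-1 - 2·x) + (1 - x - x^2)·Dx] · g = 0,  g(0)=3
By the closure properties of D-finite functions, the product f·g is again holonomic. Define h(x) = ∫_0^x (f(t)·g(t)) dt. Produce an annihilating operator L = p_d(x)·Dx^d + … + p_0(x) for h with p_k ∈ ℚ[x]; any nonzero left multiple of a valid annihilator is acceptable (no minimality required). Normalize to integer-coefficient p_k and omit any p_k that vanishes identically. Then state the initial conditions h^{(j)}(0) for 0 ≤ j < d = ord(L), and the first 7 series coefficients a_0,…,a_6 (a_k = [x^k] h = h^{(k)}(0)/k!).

L = (-2 + 3·x^2)·Dx + (1 - 2·x + x^3)·Dx^2  (order 2).
h: a_k = 0, -9, -9, -12, -63/4, -108/5, -30, …
ICs: h(0) = 0, h′(0) = -9.

f: a_k = -3, -3, -3, -3, -3, -3, -3, …
g: a_k = 3, 3, 6, 9, 15, 24, 39, …
Sym-product of L_f,L_g gives L₀ (≤ ord 1).
Integrate: L := L₀·Dx.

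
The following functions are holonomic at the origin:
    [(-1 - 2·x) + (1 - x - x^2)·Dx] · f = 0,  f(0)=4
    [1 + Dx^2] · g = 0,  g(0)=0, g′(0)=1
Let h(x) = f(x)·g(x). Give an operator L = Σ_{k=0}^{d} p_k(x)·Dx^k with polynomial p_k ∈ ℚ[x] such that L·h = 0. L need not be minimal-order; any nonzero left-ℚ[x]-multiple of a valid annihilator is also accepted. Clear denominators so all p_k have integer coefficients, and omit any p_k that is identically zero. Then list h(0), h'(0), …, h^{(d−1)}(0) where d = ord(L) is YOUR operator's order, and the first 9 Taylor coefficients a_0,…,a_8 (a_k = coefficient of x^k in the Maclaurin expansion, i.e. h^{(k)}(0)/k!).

L = (1 + x + x^2) + (2 + 4·x)·Dx + (-1 + x + x^2)·Dx^2  (order 2).
h: a_k = 0, 4, 4, 22/3, 34/3, 187/10, 901/30, 61403/1260, 19849/252, …
ICs: h(0) = 0, h′(0) = 4.

f: a_k = 4, 4, 8, 12, 20, 32, 52, 84, 136, …
g: a_k = 0, 1, 0, -1/6, 0, 1/120, 0, -1/5040, 0, …
h₀=f·g: eliminate ⇒ L₀, order ≤ 1·2.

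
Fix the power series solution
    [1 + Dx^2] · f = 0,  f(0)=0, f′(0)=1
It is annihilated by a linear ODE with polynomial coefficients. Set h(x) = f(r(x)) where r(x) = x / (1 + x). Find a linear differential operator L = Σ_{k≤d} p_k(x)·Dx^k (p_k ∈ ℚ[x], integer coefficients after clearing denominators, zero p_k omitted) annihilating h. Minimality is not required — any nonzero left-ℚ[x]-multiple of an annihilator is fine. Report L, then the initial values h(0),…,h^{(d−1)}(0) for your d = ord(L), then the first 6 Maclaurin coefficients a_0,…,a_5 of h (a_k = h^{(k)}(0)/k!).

L = 1 + (2 + 6·x + 6·x^2 + 2·x^3)·Dx + (1 + 4·x + 6·x^2 + 4·x^3 + x^4)·Dx^2  (order 2).
h: a_k = 0, 1, -1, 5/6, -1/2, 1/120, …
ICs: h(0) = 0, h′(0) = 1.

f: a_k = 0, 1, 0, -1/6, 0, 1/120, …
f∘r: x↦r, Dx↦Dx/r' in L_f ⇒ L₀.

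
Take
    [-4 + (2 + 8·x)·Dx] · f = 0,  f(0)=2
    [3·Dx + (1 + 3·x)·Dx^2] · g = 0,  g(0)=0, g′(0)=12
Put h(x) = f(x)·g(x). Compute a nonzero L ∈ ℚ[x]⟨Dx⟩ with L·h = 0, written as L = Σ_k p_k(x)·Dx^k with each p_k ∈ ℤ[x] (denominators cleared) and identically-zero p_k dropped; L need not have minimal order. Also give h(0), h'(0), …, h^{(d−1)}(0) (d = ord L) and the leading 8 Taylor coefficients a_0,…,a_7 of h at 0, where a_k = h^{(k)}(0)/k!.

L = (6 + 12·x) + (-1 - 4·x)·Dx + (1 + 11·x + 40·x^2 + 48·x^3)·Dx^2  (order 2).
h: a_k = 0, 24, 12, -48, 150, -2316/5, 7248/5, -161496/35, …
ICs: h(0) = 0, h′(0) = 24.

f: a_k = 2, 4, -4, 8, -20, 56, -168, 528, …
g: a_k = 0, 12, -18, 36, -81, 972/5, -486, 8748/7, …
Product ⇒ symmetric product L₀, ord ≤ 2.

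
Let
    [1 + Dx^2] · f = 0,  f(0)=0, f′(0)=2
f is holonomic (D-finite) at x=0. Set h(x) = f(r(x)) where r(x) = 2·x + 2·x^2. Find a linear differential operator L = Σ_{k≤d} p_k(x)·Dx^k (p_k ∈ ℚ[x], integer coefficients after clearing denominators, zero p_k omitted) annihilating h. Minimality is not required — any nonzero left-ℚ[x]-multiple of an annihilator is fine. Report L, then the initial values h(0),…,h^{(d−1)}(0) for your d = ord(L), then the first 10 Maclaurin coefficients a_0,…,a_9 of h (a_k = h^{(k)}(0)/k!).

f: a_k = 0, 2, 0, -1/3, 0, 1/60, 0, -1/2520, 0, 1/181440, …
h₀=f(r): pull back L_f along r ⇒ L₀.
L = (4 + 24·x + 48·x^2 + 32·x^3) - 2·Dx + (1 + 2·x)·Dx^2  (order 2).
h: a_k = 0, 4, 4, -8/3, -8, -112/15, 0, 1664/315, 224/45, 4544/2835, …
ICs: h(0) = 0, h′(0) = 4.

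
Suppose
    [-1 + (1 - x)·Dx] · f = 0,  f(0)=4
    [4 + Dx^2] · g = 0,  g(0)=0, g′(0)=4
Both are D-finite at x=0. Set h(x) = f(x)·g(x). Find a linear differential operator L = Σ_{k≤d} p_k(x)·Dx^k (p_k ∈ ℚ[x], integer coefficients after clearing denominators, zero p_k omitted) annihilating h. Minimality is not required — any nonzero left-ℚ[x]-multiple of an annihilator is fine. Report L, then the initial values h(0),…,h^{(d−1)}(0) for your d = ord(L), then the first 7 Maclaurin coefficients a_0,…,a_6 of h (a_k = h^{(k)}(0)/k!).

L = (-4 + 4·x) + 2·Dx + (-1 + x)·Dx^2  (order 2).
h: a_k = 0, 16, 16, 16/3, 16/3, 112/15, 112/15, …
ICs: h(0) = 0, h′(0) = 16.

f: a_k = 4, 4, 4, 4, 4, 4, 4, …
g: a_k = 0, 4, 0, -8/3, 0, 8/15, 0, …
L₀ := L_f ⊗_s L_g (sym. prod.), ord ≤ 2.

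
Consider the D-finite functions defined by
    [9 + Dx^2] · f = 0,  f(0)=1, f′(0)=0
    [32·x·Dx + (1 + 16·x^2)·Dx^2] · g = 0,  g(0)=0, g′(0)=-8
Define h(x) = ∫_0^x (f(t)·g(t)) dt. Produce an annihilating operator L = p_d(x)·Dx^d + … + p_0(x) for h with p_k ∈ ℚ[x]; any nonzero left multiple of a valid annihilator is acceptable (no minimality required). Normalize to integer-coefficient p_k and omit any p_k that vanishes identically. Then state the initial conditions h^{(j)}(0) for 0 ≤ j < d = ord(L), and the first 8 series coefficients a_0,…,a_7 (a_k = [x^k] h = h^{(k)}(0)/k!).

f: a_k = 1, 0, -9/2, 0, 27/8, 0, -81/80, 0, …
g: a_k = 0, -8, 0, 128/3, 0, -2048/5, 0, 32768/7, …
Sym-product of L_f,L_g gives L₀ (≤ ord 4).
h=∫h₀ ⇒ L = L₀·Dx.
L = (16425 + 696384·x^2 + 2778624·x^4 + 11943936·x^6 + 47775744·x^8)·Dx + (23616·x + 543744·x^3 + 3981312·x^5 + 21233664·x^7)·Dx^2 + (2050 + 87168·x^2 + 470016·x^4 + 2654208·x^6 + 10616832·x^8)·Dx^3 + (2624·x + 60416·x^3 + 442368·x^5 + 2359296·x^7)·Dx^4 + (25 + 1088·x^2 + 17920·x^4 + 147456·x^6 + 589824·x^8)·Dx^5  (order 5).
h: a_k = 0, 0, -4, 0, 59/3, 0, -3143/30, 0, …
ICs: h(0) = 0, h′(0) = 0, h′′(0) = -8, h′′′(0) = 0, h′′′′(0) = 472.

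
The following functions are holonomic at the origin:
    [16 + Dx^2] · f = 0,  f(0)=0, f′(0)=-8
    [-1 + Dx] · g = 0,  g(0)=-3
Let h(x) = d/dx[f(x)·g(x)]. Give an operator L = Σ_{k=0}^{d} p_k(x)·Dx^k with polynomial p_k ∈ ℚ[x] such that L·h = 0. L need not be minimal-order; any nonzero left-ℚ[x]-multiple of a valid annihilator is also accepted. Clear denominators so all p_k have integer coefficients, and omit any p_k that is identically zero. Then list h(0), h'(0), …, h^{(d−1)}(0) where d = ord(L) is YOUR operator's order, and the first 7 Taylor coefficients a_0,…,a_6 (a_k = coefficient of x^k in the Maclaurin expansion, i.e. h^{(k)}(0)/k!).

f: a_k = 0, -8, 0, 64/3, 0, -256/15, 0, …
g: a_k = -3, -3, -3/2, -1/2, -1/8, -1/40, -1/240, …
Product ⇒ symmetric product L₀, ord ≤ 2.
Derive L from L₀ (diff closure).
L = 17 - 2·Dx + Dx^2  (order 2).
h: a_k = 24, 48, -156, -240, 101, 1222/5, 727/30, …
ICs: h(0) = 24, h′(0) = 48.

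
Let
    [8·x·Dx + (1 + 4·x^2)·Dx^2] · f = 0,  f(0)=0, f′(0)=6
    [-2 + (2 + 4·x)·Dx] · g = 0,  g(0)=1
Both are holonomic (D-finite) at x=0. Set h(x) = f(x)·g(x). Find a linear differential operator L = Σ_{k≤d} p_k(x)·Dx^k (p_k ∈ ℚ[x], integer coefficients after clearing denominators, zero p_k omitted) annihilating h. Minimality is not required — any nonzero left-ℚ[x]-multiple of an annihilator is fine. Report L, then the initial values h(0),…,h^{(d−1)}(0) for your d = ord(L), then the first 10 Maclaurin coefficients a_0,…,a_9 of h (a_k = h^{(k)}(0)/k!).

f: a_k = 0, 6, 0, -8, 0, 96/5, 0, -384/7, 0, 512/3, …
g: a_k = 1, 1, -1/2, 1/2, -5/8, 7/8, -21/16, 33/16, -429/128, 715/128, …
Product ⇒ symmetric product L₀, ord ≤ 2.
L = (3 - 8·x - 4·x^2) + (-2 + 4·x + 24·x^2 + 16·x^3)·Dx + (1 + 4·x + 8·x^2 + 16·x^3 + 16·x^4)·Dx^2  (order 2).
h: a_k = 0, 6, 6, -11, -5, 389/20, 409/20, -18853/280, -11167/280, 237197/1344, …
ICs: h(0) = 0, h′(0) = 6.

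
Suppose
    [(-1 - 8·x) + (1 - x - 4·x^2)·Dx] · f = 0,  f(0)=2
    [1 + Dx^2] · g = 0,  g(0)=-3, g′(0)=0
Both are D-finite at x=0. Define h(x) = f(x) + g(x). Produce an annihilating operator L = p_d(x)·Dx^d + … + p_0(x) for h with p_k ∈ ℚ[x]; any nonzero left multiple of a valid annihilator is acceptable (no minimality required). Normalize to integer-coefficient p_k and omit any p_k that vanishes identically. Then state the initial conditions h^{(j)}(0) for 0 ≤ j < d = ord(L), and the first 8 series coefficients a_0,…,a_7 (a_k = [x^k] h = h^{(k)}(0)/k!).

f: a_k = 2, 2, 10, 18, 58, 130, 362, 882, …
g: a_k = -3, 0, 3/2, 0, -1/8, 0, 1/240, 0, …
Weyl lclm of L_f,L_g ⇒ L₀ (ord ≤ 3).
L = (55 + 486·x + 553·x^2 + 1488·x^3 + 80·x^4 + 128·x^5) + (-11 - 11·x - 23·x^2 + 169·x^3 + 348·x^4 + 48·x^5 + 64·x^6)·Dx + (55 + 486·x + 553·x^2 + 1488·x^3 + 80·x^4 + 128·x^5)·Dx^2 + (-11 - 11·x - 23·x^2 + 169·x^3 + 348·x^4 + 48·x^5 + 64·x^6)·Dx^3  (order 3).
h: a_k = -1, 2, 23/2, 18, 463/8, 130, 86881/240, 882, …
ICs: h(0) = -1, h′(0) = 2, h′′(0) = 23.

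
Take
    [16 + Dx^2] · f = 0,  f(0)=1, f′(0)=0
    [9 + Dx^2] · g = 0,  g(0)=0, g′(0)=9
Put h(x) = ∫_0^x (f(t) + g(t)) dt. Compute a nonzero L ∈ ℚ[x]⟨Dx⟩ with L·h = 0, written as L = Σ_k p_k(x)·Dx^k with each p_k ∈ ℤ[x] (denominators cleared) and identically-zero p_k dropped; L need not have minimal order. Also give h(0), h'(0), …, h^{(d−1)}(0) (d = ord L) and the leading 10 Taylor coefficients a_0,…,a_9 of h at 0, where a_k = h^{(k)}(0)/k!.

f: a_k = 1, 0, -8, 0, 32/3, 0, -256/45, 0, 512/315, 0, …
g: a_k = 0, 9, 0, -27/2, 0, 243/40, 0, -729/560, 0, 729/4480, …
h₀=f+g: left-lcm gives L₀, ord ≤ 4.
∫: right-multiply L₀ by Dx.
L = 144·Dx + 25·Dx^3 + Dx^5  (order 5).
h: a_k = 0, 1, 9/2, -8/3, -27/8, 32/15, 81/80, -256/315, -729/4480, 512/2835, …
ICs: h(0) = 0, h′(0) = 1, h′′(0) = 9, h′′′(0) = -16, h′′′′(0) = -81.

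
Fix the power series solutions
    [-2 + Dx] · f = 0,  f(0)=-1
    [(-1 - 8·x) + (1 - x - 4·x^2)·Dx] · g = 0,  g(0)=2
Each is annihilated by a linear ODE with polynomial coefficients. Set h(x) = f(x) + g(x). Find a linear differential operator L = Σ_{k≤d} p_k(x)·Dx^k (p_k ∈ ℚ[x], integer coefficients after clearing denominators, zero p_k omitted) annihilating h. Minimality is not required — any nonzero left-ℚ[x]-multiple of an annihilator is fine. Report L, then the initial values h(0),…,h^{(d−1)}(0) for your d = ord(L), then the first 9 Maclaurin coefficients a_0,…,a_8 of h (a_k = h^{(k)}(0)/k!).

L = (16 + 20·x + 240·x^2 + 128·x^3) + (-6 - 32·x - 124·x^2 + 32·x^3 + 64·x^4)·Dx + (-1 + 11·x + 2·x^2 - 48·x^3 - 32·x^4)·Dx^2  (order 2).
h: a_k = 1, 0, 8, 50/3, 172/3, 1946/15, 16286/45, 277822/315, 733948/315, …
ICs: h(0) = 1, h′(0) = 0.

f: a_k = -1, -2, -2, -4/3, -2/3, -4/15, -4/45, -8/315, -2/315, …
g: a_k = 2, 2, 10, 18, 58, 130, 362, 882, 2330, …
h₀=f+g: left-lcm gives L₀, ord ≤ 2.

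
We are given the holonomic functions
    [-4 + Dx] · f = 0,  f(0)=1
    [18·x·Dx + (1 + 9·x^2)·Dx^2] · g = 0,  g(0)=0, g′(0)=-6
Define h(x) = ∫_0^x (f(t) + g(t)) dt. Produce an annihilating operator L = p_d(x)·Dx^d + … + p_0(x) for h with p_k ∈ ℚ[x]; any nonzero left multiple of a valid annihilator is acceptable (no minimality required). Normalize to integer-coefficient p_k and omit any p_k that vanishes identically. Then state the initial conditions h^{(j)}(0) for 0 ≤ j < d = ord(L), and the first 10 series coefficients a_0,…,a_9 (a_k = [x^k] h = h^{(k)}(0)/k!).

f: a_k = 1, 4, 8, 32/3, 32/3, 128/15, 256/45, 1024/315, 512/315, 2048/2835, …
g: a_k = 0, -6, 0, 18, 0, -486/5, 0, 4374/7, 0, -4374, …
Sum ⇒ L₀ = lclm(L_f,L_g) in ℚ(x)⟨Dx⟩.
h=∫₀ˣh₀: take L = L₀·Dx.
L = (36 - 144·x - 972·x^2 - 1296·x^3)·Dx^2 + (-17 + 99·x^2 - 648·x^4)·Dx^3 + (2 + 9·x + 36·x^2 + 81·x^3 + 162·x^4)·Dx^4  (order 4).
h: a_k = 0, 1, -1, 8/3, 43/6, 32/15, -133/9, 256/315, 98927/1260, 512/2835, …
ICs: h(0) = 0, h′(0) = 1, h′′(0) = -2, h′′′(0) = 16.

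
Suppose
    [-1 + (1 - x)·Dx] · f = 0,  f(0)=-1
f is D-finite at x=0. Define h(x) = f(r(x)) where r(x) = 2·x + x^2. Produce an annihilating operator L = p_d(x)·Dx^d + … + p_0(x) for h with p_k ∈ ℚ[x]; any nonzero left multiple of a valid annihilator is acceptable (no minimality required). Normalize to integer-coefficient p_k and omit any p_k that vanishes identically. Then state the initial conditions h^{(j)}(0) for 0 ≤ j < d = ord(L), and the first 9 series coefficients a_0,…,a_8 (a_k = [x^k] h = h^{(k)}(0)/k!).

L = (2 + 2·x) + (-1 + 2·x + x^2)·Dx  (order 1).
h: a_k = -1, -2, -5, -12, -29, -70, -169, -408, -985, …
ICs: h(0) = -1.

f: a_k = -1, -1, -1, -1, -1, -1, -1, -1, -1, …
Substitute x→r, Dx→(1/r')Dx; clear ⇒ L₀.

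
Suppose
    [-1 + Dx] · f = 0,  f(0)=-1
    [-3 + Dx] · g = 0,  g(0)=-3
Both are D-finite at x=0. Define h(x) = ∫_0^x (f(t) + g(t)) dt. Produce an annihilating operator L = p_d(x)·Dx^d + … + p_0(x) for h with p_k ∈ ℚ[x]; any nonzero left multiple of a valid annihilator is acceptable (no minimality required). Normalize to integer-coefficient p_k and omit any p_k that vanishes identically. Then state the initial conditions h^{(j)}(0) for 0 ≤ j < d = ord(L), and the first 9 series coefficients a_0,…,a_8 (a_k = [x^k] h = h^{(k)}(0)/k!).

f: a_k = -1, -1, -1/2, -1/6, -1/24, -1/120, -1/720, -1/5040, -1/40320, …
g: a_k = -3, -9, -27/2, -27/2, -81/8, -243/40, -243/80, -729/560, -2187/4480, …
L₀ := lclm(L_f,L_g); ord L₀ ≤ 1+1.
Integrate: L := L₀·Dx.
L = 3·Dx - 4·Dx^2 + Dx^3  (order 3).
h: a_k = 0, -4, -5, -14/3, -41/12, -61/30, -73/72, -547/1260, -3281/20160, …
ICs: h(0) = 0, h′(0) = -4, h′′(0) = -10.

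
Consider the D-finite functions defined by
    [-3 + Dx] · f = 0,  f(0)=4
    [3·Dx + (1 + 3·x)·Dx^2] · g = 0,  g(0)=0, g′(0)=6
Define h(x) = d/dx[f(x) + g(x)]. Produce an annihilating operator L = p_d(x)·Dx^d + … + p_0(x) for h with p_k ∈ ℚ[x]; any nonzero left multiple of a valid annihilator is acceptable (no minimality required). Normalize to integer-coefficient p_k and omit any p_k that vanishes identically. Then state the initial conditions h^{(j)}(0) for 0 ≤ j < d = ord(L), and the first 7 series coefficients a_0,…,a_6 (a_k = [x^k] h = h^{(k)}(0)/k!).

f: a_k = 4, 12, 18, 18, 27/2, 81/10, 81/20, …
g: a_k = 0, 6, -9, 18, -81/2, 486/5, -243, …
f+g: L₀ = lclm(L_f,L_g), ord ≤ 1+2.
Differentiate: ansatz ord ≤ ord L₀ ⇒ L.
L = (-27 - 27·x) + (3 - 18·x - 27·x^2)·Dx + (2 + 9·x + 9·x^2)·Dx^2  (order 2).
h: a_k = 18, 18, 108, -108, 1053/2, -14337/10, 87723/20, …
ICs: h(0) = 18, h′(0) = 18.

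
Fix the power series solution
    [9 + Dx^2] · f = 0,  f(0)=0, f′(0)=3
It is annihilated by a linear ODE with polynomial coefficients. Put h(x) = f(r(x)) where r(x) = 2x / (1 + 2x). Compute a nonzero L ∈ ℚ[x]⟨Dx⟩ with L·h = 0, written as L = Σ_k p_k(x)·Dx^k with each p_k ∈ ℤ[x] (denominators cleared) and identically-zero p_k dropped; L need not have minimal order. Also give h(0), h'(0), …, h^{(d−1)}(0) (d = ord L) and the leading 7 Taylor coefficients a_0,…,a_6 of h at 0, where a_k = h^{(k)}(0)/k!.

L = 36 + (4 + 24·x + 48·x^2 + 32·x^3)·Dx + (1 + 8·x + 24·x^2 + 32·x^3 + 16·x^4)·Dx^2  (order 2).
h: a_k = 0, 6, -12, -12, 168, -3516/5, 2040, …
ICs: h(0) = 0, h′(0) = 6.

f: a_k = 0, 3, 0, -9/2, 0, 81/40, 0, …
Substitute x→r, Dx→(1/r')Dx; clear ⇒ L₀.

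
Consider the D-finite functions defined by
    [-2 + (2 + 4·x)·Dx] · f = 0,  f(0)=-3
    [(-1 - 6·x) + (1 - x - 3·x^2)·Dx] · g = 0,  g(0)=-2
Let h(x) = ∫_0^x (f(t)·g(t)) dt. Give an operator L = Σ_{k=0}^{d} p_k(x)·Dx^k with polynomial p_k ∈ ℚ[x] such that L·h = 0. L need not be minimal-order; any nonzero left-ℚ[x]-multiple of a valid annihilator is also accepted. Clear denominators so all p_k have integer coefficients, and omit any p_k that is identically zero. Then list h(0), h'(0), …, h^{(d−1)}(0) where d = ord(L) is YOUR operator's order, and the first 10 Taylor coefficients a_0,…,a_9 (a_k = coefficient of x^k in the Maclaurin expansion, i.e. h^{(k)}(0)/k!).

f: a_k = -3, -3, 3/2, -3/2, 15/8, -21/8, 63/16, -99/16, 1287/128, -2145/128, …
g: a_k = -2, -2, -8, -14, -38, -80, -194, -434, -1016, -2318, …
Sym-product of L_f,L_g gives L₀ (≤ ord 1).
h=∫₀ˣh₀: take L = L₀·Dx.
L = (2 + 7·x + 9·x^2)·Dx + (-1 - x + 5·x^2 + 6·x^3)·Dx^2  (order 2).
h: a_k = 0, 6, 6, 9, 33/2, 573/20, 231/4, 6147/56, 7281/32, 29193/64, …
ICs: h(0) = 0, h′(0) = 6.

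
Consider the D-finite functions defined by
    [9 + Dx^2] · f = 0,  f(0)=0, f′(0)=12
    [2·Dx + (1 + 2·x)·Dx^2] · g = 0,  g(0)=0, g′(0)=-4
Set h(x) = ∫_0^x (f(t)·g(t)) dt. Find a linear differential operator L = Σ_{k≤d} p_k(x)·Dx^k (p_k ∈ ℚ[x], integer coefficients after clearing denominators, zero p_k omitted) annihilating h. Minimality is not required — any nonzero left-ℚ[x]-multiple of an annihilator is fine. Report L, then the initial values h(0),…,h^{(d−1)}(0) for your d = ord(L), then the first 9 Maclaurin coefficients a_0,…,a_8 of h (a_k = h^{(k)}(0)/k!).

L = (63 + 1053·x + 3969·x^2 + 5832·x^3 + 2916·x^4)·Dx + (63 + 450·x + 972·x^2 + 648·x^3)·Dx^2 + (25 + 270·x + 918·x^2 + 1296·x^3 + 648·x^4)·Dx^3 + (7 + 50·x + 108·x^2 + 72·x^3)·Dx^4 + (2 + 17·x + 53·x^2 + 72·x^3 + 36·x^4)·Dx^5  (order 5).
h: a_k = 0, 0, 0, -16, 12, 8/5, 4, -90/7, 361/20, …
ICs: h(0) = 0, h′(0) = 0, h′′(0) = 0, h′′′(0) = -96, h′′′′(0) = 288.

f: a_k = 0, 12, 0, -18, 0, 81/10, 0, -243/140, 0, …
g: a_k = 0, -4, 4, -16/3, 8, -64/5, 64/3, -256/7, 64, …
h₀=f·g: eliminate ⇒ L₀, order ≤ 2·2.
h=∫₀ˣh₀: take L = L₀·Dx.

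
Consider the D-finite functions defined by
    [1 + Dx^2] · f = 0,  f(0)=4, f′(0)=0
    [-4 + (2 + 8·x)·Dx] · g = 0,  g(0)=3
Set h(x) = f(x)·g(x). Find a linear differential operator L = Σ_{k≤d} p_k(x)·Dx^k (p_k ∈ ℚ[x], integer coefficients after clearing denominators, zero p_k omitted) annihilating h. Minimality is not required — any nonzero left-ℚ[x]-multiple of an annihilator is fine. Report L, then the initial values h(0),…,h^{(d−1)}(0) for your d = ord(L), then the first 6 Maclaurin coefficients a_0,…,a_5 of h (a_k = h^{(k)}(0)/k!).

L = (13 + 8·x + 16·x^2) + (-4 - 16·x)·Dx + (1 + 8·x + 16·x^2)·Dx^2  (order 2).
h: a_k = 12, 24, -30, 36, -215/2, 313, …
ICs: h(0) = 12, h′(0) = 24.

f: a_k = 4, 0, -2, 0, 1/6, 0, …
g: a_k = 3, 6, -6, 12, -30, 84, …
h₀=f·g: eliminate ⇒ L₀, order ≤ 2·1.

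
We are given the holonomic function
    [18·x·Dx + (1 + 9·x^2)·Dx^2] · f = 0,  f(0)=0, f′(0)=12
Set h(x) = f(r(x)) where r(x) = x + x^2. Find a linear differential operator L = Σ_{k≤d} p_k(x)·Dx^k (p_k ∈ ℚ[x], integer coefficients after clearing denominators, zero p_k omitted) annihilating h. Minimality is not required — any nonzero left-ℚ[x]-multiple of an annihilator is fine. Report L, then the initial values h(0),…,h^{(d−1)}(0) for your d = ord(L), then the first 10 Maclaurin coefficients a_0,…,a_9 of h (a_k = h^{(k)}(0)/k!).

L = (-2 + 18·x + 72·x^2 + 108·x^3 + 54·x^4)·Dx + (1 + 2·x + 9·x^2 + 36·x^3 + 45·x^4 + 18·x^5)·Dx^2  (order 2).
h: a_k = 0, 12, 12, -36, -108, 432/5, 936, 4860/7, -6804, -16524, …
ICs: h(0) = 0, h′(0) = 12.

f: a_k = 0, 12, 0, -36, 0, 972/5, 0, -8748/7, 0, 8748, …
h₀=f(r): pull back L_f along r ⇒ L₀.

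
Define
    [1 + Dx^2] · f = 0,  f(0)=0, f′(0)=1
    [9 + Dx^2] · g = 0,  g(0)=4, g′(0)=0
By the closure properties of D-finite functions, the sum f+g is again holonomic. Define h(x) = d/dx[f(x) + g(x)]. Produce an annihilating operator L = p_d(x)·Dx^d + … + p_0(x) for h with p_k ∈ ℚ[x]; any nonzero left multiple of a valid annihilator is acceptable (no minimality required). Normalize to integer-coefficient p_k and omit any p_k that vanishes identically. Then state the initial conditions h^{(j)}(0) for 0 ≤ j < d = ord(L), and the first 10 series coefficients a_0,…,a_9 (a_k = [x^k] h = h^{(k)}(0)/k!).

L = 9 + 10·Dx^2 + Dx^4  (order 4).
h: a_k = 1, -36, -1/2, 54, 1/24, -243/10, -1/720, 729/140, 1/40320, -729/1120, …
ICs: h(0) = 1, h′(0) = -36, h′′(0) = -1, h′′′(0) = 324.

f: a_k = 0, 1, 0, -1/6, 0, 1/120, 0, -1/5040, 0, 1/362880, …
g: a_k = 4, 0, -18, 0, 27/2, 0, -81/20, 0, 729/1120, 0, …
L₀ := lclm(L_f,L_g); ord L₀ ≤ 2+2.
Differentiate: ansatz ord ≤ ord L₀ ⇒ L.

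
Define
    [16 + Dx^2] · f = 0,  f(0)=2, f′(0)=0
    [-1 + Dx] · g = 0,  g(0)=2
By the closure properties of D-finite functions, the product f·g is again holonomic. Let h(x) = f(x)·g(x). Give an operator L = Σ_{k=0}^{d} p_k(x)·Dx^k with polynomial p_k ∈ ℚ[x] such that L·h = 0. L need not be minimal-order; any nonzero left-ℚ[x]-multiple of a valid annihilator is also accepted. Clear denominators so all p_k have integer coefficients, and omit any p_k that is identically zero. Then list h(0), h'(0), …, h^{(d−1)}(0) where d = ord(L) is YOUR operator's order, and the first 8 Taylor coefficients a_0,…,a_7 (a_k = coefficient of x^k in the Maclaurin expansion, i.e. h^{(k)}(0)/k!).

f: a_k = 2, 0, -16, 0, 64/3, 0, -512/45, 0, …
g: a_k = 2, 2, 1, 1/3, 1/12, 1/60, 1/360, 1/2520, …
Product ⇒ symmetric product L₀, ord ≤ 2.
L = 17 - 2·Dx + Dx^2  (order 2).
h: a_k = 4, 4, -30, -94/3, 161/6, 1121/30, -11/4, -20047/1260, …
ICs: h(0) = 4, h′(0) = 4.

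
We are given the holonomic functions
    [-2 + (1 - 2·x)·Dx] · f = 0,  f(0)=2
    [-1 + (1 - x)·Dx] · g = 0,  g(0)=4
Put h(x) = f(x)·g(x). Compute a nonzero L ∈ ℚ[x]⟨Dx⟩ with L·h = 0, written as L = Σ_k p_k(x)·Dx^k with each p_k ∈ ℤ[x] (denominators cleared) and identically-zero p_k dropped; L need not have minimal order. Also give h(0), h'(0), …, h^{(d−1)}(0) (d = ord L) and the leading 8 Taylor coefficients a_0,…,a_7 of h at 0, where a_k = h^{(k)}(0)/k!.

f: a_k = 2, 4, 8, 16, 32, 64, 128, 256, …
g: a_k = 4, 4, 4, 4, 4, 4, 4, 4, …
L₀ := L_f ⊗_s L_g (sym. prod.), ord ≤ 1.
L = (-3 + 4·x) + (1 - 3·x + 2·x^2)·Dx  (order 1).
h: a_k = 8, 24, 56, 120, 248, 504, 1016, 2040, …
ICs: h(0) = 8.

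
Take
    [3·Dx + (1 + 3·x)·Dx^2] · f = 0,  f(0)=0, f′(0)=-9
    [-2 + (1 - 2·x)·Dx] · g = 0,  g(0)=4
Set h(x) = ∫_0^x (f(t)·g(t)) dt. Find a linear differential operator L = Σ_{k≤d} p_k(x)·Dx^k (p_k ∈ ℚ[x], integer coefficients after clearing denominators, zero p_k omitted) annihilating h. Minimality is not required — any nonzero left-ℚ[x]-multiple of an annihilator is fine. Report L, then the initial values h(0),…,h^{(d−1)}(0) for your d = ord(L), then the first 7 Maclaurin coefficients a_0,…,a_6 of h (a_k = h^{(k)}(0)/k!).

f: a_k = 0, -9, 27/2, -27, 243/4, -729/5, 729/2, …
g: a_k = 4, 8, 16, 32, 64, 128, 256, …
L₀ := L_f ⊗_s L_g (sym. prod.), ord ≤ 2.
∫: right-multiply L₀ by Dx.
L = 6·Dx + (1 + 18·x)·Dx^2 + (-1 - x + 6·x^2)·Dx^3  (order 3).
h: a_k = 0, 0, -18, -6, -36, -9, -561/5, …
ICs: h(0) = 0, h′(0) = 0, h′′(0) = -36.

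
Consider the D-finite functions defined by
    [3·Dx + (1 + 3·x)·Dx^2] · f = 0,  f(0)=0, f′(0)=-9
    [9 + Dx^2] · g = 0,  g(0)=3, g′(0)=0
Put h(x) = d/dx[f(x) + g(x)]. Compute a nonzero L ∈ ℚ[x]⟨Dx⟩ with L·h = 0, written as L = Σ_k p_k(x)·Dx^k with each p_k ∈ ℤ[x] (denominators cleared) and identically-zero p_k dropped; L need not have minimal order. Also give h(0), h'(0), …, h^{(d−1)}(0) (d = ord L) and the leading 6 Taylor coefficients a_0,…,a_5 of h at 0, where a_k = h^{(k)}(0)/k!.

L = (63 + 54·x + 81·x^2) + (9 + 45·x + 81·x^2 + 81·x^3)·Dx + (7 + 6·x + 9·x^2)·Dx^2 + (1 + 5·x + 9·x^2 + 9·x^3)·Dx^3  (order 3).
h: a_k = -9, 0, -81, 567/2, -729, 86751/40, …
ICs: h(0) = -9, h′(0) = 0, h′′(0) = -162.

f: a_k = 0, -9, 27/2, -27, 243/4, -729/5, …
g: a_k = 3, 0, -27/2, 0, 81/8, 0, …
L₀ := lclm(L_f,L_g); ord L₀ ≤ 2+2.
Derive L from L₀ (diff closure).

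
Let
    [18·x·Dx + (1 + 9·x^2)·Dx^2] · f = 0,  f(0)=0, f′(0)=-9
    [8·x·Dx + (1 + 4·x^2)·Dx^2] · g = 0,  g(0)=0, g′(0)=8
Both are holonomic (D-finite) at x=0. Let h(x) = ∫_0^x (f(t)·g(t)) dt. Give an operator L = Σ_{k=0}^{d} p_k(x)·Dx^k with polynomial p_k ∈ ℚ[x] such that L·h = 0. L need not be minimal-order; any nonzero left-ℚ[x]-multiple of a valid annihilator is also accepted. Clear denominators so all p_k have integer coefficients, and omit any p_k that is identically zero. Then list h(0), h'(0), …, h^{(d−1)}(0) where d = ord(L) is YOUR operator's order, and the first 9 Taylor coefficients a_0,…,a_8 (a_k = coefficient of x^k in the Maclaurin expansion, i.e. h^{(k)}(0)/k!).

f: a_k = 0, -9, 0, 27, 0, -729/5, 0, 6561/7, 0, …
g: a_k = 0, 8, 0, -32/3, 0, 128/5, 0, -512/7, 0, …
Sym-product of L_f,L_g gives L₀ (≤ ord 4).
h=∫h₀ ⇒ L = L₀·Dx.
L = (-864·x - 18720·x^3 - 82944·x^5 + 134784·x^7 + 1119744·x^9)·Dx^2 + (-52 - 3036·x^2 - 33696·x^4 - 72576·x^6 + 471744·x^8 + 1679616·x^10)·Dx^3 + (-104·x - 2072·x^3 - 11232·x^5 + 13968·x^7 + 269568·x^9 + 559872·x^11)·Dx^4 + (-1 - 26·x^2 - 205·x^4 + 7380·x^8 + 33696·x^10 + 46656·x^12)·Dx^5  (order 5).
h: a_k = 0, 0, 0, -24, 0, 312/5, 0, -8424/35, 0, …
ICs: h(0) = 0, h′(0) = 0, h′′(0) = 0, h′′′(0) = -144, h′′′′(0) = 0.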